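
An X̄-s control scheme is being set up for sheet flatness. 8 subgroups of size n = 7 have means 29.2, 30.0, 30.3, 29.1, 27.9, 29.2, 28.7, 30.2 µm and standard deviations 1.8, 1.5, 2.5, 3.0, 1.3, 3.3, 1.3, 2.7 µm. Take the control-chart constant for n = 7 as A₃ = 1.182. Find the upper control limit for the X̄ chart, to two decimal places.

31.90

X̄̄ = (29.2 + 30.0 + 30.3 + 29.1 + 27.9 + 29.2 + 28.7 + 30.2) / 8 = 29.3250
s̄ = (1.8 + 1.5 + 2.5 + 3.0 + 1.3 + 3.3 + 1.3 + 2.7) / 8 = 2.1750
UCL = X̄̄ + A₃·s̄ = 29.3250 + 1.182 × 2.1750 = 31.8958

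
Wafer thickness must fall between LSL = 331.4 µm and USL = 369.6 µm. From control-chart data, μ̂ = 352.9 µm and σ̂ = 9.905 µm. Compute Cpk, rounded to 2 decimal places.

Cpu = (USL − μ̂) / (3σ̂) = (369.6 − 352.9) / (3 × 9.905) = 0.5620; Cpl = (μ̂ − LSL) / (3σ̂) = (352.9 − 331.4) / (3 × 9.905) = 0.7235; Cpk = min(Cpu, Cpl) = 0.5620

0.56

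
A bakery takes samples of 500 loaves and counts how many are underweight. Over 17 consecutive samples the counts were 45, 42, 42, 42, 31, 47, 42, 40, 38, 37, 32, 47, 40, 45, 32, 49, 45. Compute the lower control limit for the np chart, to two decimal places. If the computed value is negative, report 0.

p̄ = Σdᵢ / (k·n) = 696 / (17 × 500) = 0.08188
LCL = np̄ − 3·√(np̄(1−p̄)) = 40.9412 − 3 × 6.1310 = 22.5483

22.55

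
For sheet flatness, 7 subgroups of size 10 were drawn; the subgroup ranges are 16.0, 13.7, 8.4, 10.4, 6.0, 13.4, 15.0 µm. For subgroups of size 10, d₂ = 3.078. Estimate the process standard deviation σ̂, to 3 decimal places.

3.848

R̄ = (16.0 + 13.7 + 8.4 + 10.4 + 6.0 + 13.4 + 15.0) / 7 = 11.8429
σ̂ = R̄ / d₂ = 11.8429 / 3.078 = 3.8476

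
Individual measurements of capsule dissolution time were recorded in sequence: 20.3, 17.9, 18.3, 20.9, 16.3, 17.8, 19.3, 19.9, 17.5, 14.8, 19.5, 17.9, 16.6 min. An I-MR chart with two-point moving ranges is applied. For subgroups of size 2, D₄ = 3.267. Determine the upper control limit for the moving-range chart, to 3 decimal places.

7.160

Moving ranges: 2.4, 0.4, 2.6, 4.6, 1.5, 1.5, 0.6, 2.4, 2.7, 4.7, 1.6, 1.3; M̄R̄ = 26.3000 / 12 = 2.1917
UCL_MR = D₄·M̄R̄ = 3.267 × 2.1917 = 7.1602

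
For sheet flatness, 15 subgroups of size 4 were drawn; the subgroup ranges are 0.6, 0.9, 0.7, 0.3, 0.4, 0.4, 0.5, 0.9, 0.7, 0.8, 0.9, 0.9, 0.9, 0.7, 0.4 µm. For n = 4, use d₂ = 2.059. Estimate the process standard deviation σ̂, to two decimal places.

R̄ = (0.6 + 0.9 + 0.7 + 0.3 + 0.4 + 0.4 + 0.5 + 0.9 + 0.7 + 0.8 + 0.9 + 0.9 + 0.9 + 0.7 + 0.4) / 15 = 0.6667
σ̂ = R̄ / d₂ = 0.6667 / 2.059 = 0.3238

0.32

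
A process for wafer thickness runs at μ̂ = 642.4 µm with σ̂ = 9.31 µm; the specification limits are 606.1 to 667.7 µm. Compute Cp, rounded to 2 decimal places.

Cp = (USL − LSL) / (6σ̂) = (667.7 − 606.1) / (6 × 9.31) = 61.6000 / 55.8600 = 1.1028

1.10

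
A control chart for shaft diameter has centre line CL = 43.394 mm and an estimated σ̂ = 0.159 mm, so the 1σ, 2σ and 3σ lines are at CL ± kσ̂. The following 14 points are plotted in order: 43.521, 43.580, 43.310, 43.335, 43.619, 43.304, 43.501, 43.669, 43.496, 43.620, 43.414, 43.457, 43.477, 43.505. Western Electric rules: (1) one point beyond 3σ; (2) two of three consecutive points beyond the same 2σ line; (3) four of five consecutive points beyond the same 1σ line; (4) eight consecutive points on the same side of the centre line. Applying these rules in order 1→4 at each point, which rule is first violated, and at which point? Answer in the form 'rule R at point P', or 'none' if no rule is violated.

Zone of each point (C = within 1σ̂, B = 1σ̂–2σ̂, A = 2σ̂–3σ̂, * = beyond 3σ̂; sign = side of CL): 1:+C, 2:+B, 3:-C, 4:-C, 5:+B, 6:-C, 7:+C, 8:+B, 9:+C, 10:+B, 11:+C, 12:+C, 13:+C, 14:+C
Rule 4 (eight consecutive points on the same side of the centre line) is satisfied at point 14.

rule 4 at point 14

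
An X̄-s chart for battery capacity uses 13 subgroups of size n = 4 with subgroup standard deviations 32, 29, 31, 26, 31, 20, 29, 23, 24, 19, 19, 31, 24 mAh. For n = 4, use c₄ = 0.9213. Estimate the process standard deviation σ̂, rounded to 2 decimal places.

s̄ = (32 + 29 + 31 + 26 + 31 + 20 + 29 + 23 + 24 + 19 + 19 + 31 + 24) / 13 = 26.0000
σ̂ = s̄ / c₄ = 26.0000 / 0.9213 = 28.2210

28.22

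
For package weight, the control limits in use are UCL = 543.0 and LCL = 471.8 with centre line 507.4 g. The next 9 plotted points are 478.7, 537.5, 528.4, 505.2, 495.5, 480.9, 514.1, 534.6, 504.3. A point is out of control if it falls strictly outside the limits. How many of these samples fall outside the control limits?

All 9 points lie within [471.8, 543.0].

0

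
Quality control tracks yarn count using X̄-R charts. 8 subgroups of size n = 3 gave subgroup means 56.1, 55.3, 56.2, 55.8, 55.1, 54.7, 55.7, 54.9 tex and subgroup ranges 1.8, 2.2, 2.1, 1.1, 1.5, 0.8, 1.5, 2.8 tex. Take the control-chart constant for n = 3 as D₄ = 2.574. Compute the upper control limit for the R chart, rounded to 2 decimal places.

4.44

R̄ = (1.8 + 2.2 + 2.1 + 1.1 + 1.5 + 0.8 + 1.5 + 2.8) / 8 = 13.8000 / 8 = 1.7250
UCL_R = D₄·R̄ = 2.574 × 1.7250 = 4.4402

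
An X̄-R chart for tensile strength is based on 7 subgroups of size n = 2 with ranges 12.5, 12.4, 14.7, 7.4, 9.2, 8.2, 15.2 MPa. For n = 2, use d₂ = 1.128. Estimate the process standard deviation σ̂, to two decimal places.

10.08

R̄ = (12.5 + 12.4 + 14.7 + 7.4 + 9.2 + 8.2 + 15.2) / 7 = 11.3714
σ̂ = R̄ / d₂ = 11.3714 / 1.128 = 10.0811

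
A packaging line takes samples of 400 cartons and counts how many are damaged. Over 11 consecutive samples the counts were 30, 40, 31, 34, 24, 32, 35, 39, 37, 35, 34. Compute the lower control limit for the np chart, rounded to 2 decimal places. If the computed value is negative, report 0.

17.06

p̄ = Σdᵢ / (k·n) = 371 / (11 × 400) = 0.08432
LCL = np̄ − 3·√(np̄(1−p̄)) = 33.7273 − 3 × 5.5573 = 17.0554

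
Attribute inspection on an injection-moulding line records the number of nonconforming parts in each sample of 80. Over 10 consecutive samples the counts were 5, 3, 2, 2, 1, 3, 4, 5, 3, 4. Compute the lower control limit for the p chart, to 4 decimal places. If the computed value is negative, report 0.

0.0000

p̄ = Σdᵢ / (k·n) = 32 / (10 × 80) = 0.04000
LCL = p̄ − 3·√(p̄(1−p̄)/n) = 0.04000 − 3 × 0.02191 = -0.02573 → 0 (negative, so LCL = 0)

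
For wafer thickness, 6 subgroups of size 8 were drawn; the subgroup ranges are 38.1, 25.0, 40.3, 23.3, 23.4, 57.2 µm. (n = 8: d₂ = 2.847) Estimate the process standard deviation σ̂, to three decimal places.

12.136

R̄ = (38.1 + 25.0 + 40.3 + 23.3 + 23.4 + 57.2) / 6 = 34.5500
σ̂ = R̄ / d₂ = 34.5500 / 2.847 = 12.1356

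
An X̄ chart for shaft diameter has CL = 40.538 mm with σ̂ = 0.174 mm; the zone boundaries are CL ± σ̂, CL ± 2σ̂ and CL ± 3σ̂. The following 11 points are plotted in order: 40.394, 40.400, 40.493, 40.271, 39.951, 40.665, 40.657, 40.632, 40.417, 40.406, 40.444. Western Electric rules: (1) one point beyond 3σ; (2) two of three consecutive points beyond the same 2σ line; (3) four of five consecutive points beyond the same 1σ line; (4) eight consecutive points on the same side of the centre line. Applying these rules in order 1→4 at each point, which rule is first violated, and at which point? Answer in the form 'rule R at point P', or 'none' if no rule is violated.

Zone of each point (C = within 1σ̂, B = 1σ̂–2σ̂, A = 2σ̂–3σ̂, * = beyond 3σ̂; sign = side of CL): 1:-C, 2:-C, 3:-C, 4:-B, 5:-*, 6:+C, 7:+C, 8:+C, 9:-C, 10:-C, 11:-C
Rule 1 (one point beyond the 3σ limits) is satisfied at point 5.

rule 1 at point 5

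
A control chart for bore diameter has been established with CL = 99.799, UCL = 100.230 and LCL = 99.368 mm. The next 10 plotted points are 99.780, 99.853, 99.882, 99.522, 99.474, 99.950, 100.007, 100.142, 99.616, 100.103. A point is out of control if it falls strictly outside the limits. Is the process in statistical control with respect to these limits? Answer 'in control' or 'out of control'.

All 10 points lie within [99.368, 100.230].

in control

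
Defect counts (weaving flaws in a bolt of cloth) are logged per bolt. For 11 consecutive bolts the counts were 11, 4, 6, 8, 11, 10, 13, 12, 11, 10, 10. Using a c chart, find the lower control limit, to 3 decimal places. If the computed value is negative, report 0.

c̄ = (11 + 4 + 6 + 8 + 11 + 10 + 13 + 12 + 11 + 10 + 10) / 11 = 106 / 11 = 9.6364
LCL = c̄ − 3√c̄ = 9.6364 − 3 × 3.1042 = 0.3236

0.324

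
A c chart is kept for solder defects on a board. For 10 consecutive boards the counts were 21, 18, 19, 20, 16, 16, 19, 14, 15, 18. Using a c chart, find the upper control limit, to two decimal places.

30.19

c̄ = (21 + 18 + 19 + 20 + 16 + 16 + 19 + 14 + 15 + 18) / 10 = 176 / 10 = 17.6000
UCL = c̄ + 3√c̄ = 17.6000 + 3 × √17.6000 = 17.6000 + 3 × 4.1952 = 30.1857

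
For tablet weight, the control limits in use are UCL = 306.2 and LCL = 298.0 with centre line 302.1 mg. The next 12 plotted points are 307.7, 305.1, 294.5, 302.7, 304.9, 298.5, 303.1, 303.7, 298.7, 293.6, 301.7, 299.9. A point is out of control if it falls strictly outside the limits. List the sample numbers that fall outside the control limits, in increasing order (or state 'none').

1, 3, 10

Compare each point to [298.0, 306.2]: sample 1 = 307.7 > UCL; sample 3 = 294.5 < LCL; sample 10 = 293.6 < LCL.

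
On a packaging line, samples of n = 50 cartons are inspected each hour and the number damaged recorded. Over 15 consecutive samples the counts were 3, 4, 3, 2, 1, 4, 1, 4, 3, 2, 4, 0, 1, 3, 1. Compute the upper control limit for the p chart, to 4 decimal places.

p̄ = Σdᵢ / (k·n) = 36 / (15 × 50) = 0.04800
UCL = p̄ + 3·√(p̄(1−p̄)/n) = 0.04800 + 3 × √(0.04800×0.95200/50) = 0.04800 + 3 × 0.03023 = 0.13869

0.1387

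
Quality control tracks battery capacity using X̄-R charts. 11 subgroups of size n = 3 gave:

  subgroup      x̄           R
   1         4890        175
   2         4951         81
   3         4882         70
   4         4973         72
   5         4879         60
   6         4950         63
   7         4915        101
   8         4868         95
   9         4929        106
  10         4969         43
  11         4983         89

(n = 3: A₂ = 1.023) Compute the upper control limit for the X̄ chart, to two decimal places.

X̄̄ = (4890 + 4951 + 4882 + 4973 + 4879 + 4950 + 4915 + 4868 + 4929 + 4969 + 4983) / 11 = 54189.0000 / 11 = 4926.2727
R̄ = (175 + 81 + 70 + 72 + 60 + 63 + 101 + 95 + 106 + 43 + 89) / 11 = 955.0000 / 11 = 86.8182
UCL = X̄̄ + A₂·R̄ = 4926.2727 + 1.023 × 86.8182 = 5015.0877

5015.09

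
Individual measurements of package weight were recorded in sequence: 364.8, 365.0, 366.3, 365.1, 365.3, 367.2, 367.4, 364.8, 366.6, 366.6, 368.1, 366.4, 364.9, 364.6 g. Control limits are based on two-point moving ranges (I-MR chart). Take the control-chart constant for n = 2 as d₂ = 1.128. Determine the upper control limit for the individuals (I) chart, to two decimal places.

368.88

X̄ = (364.8 + 365.0 + 366.3 + 365.1 + 365.3 + 367.2 + 367.4 + 364.8 + 366.6 + 366.6 + 368.1 + 366.4 + 364.9 + 364.6) / 14 = 365.9357
Moving ranges: 0.2, 1.3, 1.2, 0.2, 1.9, 0.2, 2.6, 1.8, 0.0, 1.5, 1.7, 1.5, 0.3; M̄R̄ = 14.4000 / 13 = 1.1077
UCL = X̄ + 3·M̄R̄/d₂ = 365.9357 + 3 × 1.1077 / 1.128 = 368.8817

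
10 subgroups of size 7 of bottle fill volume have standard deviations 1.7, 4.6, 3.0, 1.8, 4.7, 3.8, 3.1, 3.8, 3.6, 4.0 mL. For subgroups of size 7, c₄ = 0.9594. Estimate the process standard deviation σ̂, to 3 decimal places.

3.554

s̄ = (1.7 + 4.6 + 3.0 + 1.8 + 4.7 + 3.8 + 3.1 + 3.8 + 3.6 + 4.0) / 10 = 3.4100
σ̂ = s̄ / c₄ = 3.4100 / 0.9594 = 3.5543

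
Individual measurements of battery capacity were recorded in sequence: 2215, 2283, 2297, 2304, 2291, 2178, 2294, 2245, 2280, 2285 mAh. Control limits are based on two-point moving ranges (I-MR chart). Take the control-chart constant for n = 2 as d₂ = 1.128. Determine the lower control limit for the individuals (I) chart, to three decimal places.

2143.087

X̄ = (2215 + 2283 + 2297 + 2304 + 2291 + 2178 + 2294 + 2245 + 2280 + 2285) / 10 = 2267.2000
Moving ranges: 68, 14, 7, 13, 113, 116, 49, 35, 5; M̄R̄ = 420.0000 / 9 = 46.6667
LCL = X̄ − 3·M̄R̄/d₂ = 2267.2000 − 3 × 46.6667 / 1.128 = 2143.0865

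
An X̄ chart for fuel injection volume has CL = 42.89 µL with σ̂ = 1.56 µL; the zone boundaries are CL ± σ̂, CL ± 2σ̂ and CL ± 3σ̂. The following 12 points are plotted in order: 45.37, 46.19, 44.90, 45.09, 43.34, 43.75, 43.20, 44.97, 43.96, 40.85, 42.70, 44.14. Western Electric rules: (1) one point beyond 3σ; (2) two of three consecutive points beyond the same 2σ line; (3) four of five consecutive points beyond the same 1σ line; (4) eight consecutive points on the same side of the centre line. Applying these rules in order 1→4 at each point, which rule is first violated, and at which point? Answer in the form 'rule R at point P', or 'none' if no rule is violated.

Zone of each point (C = within 1σ̂, B = 1σ̂–2σ̂, A = 2σ̂–3σ̂, * = beyond 3σ̂; sign = side of CL): 1:+B, 2:+A, 3:+B, 4:+B, 5:+C, 6:+C, 7:+C, 8:+B, 9:+C, 10:-B, 11:-C, 12:+C
Rule 3 (four of five consecutive points beyond the same 1σ limit) is satisfied at point 4.

rule 3 at point 4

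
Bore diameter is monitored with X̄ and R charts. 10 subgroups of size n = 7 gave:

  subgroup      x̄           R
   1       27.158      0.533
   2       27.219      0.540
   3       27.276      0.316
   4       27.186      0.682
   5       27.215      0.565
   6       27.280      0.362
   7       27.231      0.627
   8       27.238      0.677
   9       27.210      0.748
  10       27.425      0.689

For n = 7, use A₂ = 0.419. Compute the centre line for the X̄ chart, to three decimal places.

27.244

X̄̄ = (27.158 + 27.219 + 27.276 + 27.186 + 27.215 + 27.280 + 27.231 + 27.238 + 27.210 + 27.425) / 10 = 272.4380 / 10 = 27.2438
CL = X̄̄ = 27.2438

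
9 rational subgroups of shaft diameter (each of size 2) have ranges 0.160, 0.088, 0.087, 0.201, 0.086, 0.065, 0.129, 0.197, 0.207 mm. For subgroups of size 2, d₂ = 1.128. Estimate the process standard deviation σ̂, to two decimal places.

R̄ = (0.160 + 0.088 + 0.087 + 0.201 + 0.086 + 0.065 + 0.129 + 0.197 + 0.207) / 9 = 0.1356
σ̂ = R̄ / d₂ = 0.1356 / 1.128 = 0.1202

0.12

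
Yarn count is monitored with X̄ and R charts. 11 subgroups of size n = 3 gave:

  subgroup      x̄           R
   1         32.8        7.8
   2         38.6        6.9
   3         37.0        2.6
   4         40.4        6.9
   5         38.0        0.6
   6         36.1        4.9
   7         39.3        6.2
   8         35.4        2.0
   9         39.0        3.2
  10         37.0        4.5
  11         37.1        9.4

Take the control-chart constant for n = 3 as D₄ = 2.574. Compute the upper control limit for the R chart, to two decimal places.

12.87

R̄ = (7.8 + 6.9 + 2.6 + 6.9 + 0.6 + 4.9 + 6.2 + 2.0 + 3.2 + 4.5 + 9.4) / 11 = 55.0000 / 11 = 5.0000
UCL_R = D₄·R̄ = 2.574 × 5.0000 = 12.8700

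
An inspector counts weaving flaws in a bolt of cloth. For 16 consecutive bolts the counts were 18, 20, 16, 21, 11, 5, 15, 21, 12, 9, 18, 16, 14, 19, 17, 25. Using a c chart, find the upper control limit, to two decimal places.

28.09

c̄ = (18 + 20 + 16 + 21 + 11 + 5 + 15 + 21 + 12 + 9 + 18 + 16 + 14 + 19 + 17 + 25) / 16 = 257 / 16 = 16.0625
UCL = c̄ + 3√c̄ = 16.0625 + 3 × √16.0625 = 16.0625 + 3 × 4.0078 = 28.0859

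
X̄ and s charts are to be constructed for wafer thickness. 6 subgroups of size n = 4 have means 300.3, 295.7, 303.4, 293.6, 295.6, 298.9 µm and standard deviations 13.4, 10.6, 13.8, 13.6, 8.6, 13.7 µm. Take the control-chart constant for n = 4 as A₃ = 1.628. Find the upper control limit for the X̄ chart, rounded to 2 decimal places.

X̄̄ = (300.3 + 295.7 + 303.4 + 293.6 + 295.6 + 298.9) / 6 = 297.9167
s̄ = (13.4 + 10.6 + 13.8 + 13.6 + 8.6 + 13.7) / 6 = 12.2833
UCL = X̄̄ + A₃·s̄ = 297.9167 + 1.628 × 12.2833 = 317.9139

317.91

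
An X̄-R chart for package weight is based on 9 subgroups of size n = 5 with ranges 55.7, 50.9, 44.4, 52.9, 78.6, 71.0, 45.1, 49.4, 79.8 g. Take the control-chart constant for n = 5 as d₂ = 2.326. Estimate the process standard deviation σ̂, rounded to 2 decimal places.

25.21

R̄ = (55.7 + 50.9 + 44.4 + 52.9 + 78.6 + 71.0 + 45.1 + 49.4 + 79.8) / 9 = 58.6444
σ̂ = R̄ / d₂ = 58.6444 / 2.326 = 25.2126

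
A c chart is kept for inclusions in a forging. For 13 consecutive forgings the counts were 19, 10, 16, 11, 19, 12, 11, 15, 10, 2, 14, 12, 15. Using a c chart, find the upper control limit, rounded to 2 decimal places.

c̄ = (19 + 10 + 16 + 11 + 19 + 12 + 11 + 15 + 10 + 2 + 14 + 12 + 15) / 13 = 166 / 13 = 12.7692
UCL = c̄ + 3√c̄ = 12.7692 + 3 × √12.7692 = 12.7692 + 3 × 3.5734 = 23.4894

23.49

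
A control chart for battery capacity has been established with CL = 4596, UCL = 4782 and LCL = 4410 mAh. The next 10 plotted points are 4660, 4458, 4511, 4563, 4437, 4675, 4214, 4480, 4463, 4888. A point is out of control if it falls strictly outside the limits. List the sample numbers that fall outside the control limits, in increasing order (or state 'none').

Compare each point to [4410, 4782]: sample 7 = 4214 < LCL; sample 10 = 4888 > UCL.

7, 10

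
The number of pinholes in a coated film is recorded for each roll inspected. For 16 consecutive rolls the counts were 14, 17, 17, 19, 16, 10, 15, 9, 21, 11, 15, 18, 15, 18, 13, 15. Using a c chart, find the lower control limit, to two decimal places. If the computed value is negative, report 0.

c̄ = (14 + 17 + 17 + 19 + 16 + 10 + 15 + 9 + 21 + 11 + 15 + 18 + 15 + 18 + 13 + 15) / 16 = 243 / 16 = 15.1875
LCL = c̄ − 3√c̄ = 15.1875 − 3 × 3.8971 = 3.4962

3.50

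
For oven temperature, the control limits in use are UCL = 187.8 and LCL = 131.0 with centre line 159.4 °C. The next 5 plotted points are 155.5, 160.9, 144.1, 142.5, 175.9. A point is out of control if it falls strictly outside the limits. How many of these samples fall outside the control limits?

All 5 points lie within [131.0, 187.8].

0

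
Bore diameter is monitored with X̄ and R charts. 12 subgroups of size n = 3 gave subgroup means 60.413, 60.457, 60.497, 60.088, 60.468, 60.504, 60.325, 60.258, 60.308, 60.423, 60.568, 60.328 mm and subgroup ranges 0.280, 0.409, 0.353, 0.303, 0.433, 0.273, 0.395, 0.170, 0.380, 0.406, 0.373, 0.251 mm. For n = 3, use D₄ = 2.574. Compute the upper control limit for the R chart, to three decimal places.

0.864

R̄ = (0.280 + 0.409 + 0.353 + 0.303 + 0.433 + 0.273 + 0.395 + 0.170 + 0.380 + 0.406 + 0.373 + 0.251) / 12 = 4.0260 / 12 = 0.3355
UCL_R = D₄·R̄ = 2.574 × 0.3355 = 0.8636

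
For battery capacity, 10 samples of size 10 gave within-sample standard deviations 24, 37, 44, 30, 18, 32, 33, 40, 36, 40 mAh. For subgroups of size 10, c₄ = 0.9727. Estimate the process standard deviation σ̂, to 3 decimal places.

s̄ = (24 + 37 + 44 + 30 + 18 + 32 + 33 + 40 + 36 + 40) / 10 = 33.4000
σ̂ = s̄ / c₄ = 33.4000 / 0.9727 = 34.3374

34.337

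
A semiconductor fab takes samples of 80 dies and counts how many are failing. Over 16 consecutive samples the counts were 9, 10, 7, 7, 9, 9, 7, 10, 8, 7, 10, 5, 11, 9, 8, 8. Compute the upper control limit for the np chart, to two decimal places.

p̄ = Σdᵢ / (k·n) = 134 / (16 × 80) = 0.10469
UCL = np̄ + 3·√(np̄(1−p̄)) = 8.3750 + 3 × √(8.3750×0.89531) = 8.3750 + 3 × 2.7383 = 16.5899

16.59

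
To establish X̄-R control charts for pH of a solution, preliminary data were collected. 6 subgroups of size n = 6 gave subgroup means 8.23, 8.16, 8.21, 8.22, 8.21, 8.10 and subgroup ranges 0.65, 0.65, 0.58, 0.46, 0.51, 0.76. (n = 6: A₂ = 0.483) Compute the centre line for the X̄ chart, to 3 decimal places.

X̄̄ = (8.23 + 8.16 + 8.21 + 8.22 + 8.21 + 8.10) / 6 = 49.1300 / 6 = 8.1883
CL = X̄̄ = 8.1883

8.188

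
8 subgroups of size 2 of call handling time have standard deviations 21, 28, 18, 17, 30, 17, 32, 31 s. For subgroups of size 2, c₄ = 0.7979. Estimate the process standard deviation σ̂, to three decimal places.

30.392

s̄ = (21 + 28 + 18 + 17 + 30 + 17 + 32 + 31) / 8 = 24.2500
σ̂ = s̄ / c₄ = 24.2500 / 0.7979 = 30.3923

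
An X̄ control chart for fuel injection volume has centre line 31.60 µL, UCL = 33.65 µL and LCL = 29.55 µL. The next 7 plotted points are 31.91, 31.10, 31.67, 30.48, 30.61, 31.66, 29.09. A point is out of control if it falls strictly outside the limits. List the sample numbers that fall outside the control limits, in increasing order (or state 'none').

7

Compare each point to [29.55, 33.65]: sample 7 = 29.09 < LCL.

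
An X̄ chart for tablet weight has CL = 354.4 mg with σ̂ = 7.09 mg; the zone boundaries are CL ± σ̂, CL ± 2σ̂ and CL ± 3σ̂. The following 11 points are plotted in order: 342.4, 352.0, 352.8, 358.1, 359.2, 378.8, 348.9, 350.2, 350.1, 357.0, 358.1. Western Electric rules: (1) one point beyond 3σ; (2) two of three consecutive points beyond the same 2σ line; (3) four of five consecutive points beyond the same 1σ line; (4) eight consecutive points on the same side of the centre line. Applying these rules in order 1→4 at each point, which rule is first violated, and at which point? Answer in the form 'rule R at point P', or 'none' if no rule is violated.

Zone of each point (C = within 1σ̂, B = 1σ̂–2σ̂, A = 2σ̂–3σ̂, * = beyond 3σ̂; sign = side of CL): 1:-B, 2:-C, 3:-C, 4:+C, 5:+C, 6:+*, 7:-C, 8:-C, 9:-C, 10:+C, 11:+C
Rule 1 (one point beyond the 3σ limits) is satisfied at point 6.

rule 1 at point 6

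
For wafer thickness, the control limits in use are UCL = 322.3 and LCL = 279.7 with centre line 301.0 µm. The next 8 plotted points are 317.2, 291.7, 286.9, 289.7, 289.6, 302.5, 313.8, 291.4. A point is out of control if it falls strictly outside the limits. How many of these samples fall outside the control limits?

All 8 points lie within [279.7, 322.3].

0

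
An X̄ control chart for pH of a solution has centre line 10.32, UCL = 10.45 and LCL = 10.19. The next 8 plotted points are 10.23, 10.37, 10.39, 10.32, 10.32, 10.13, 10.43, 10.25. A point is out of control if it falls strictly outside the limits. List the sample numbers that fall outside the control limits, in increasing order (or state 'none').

6

Compare each point to [10.19, 10.45]: sample 6 = 10.13 < LCL.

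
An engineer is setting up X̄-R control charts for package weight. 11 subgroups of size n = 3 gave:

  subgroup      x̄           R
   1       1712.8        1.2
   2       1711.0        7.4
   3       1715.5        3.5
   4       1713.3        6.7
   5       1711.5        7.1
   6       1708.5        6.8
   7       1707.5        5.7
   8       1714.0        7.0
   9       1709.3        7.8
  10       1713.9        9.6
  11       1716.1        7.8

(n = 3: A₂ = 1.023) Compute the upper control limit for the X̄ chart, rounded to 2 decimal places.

X̄̄ = (1712.8 + 1711.0 + 1715.5 + 1713.3 + 1711.5 + 1708.5 + 1707.5 + 1714.0 + 1709.3 + 1713.9 + 1716.1) / 11 = 18833.4000 / 11 = 1712.1273
R̄ = (1.2 + 7.4 + 3.5 + 6.7 + 7.1 + 6.8 + 5.7 + 7.0 + 7.8 + 9.6 + 7.8) / 11 = 70.6000 / 11 = 6.4182
UCL = X̄̄ + A₂·R̄ = 1712.1273 + 1.023 × 6.4182 = 1718.6931

1718.69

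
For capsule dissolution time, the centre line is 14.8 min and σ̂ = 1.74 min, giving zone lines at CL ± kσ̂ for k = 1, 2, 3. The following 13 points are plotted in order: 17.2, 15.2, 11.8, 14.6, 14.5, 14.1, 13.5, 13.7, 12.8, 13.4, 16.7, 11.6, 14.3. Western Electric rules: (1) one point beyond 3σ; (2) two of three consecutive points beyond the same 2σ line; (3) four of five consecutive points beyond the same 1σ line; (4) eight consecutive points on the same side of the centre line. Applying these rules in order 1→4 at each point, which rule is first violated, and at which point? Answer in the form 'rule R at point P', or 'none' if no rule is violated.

rule 4 at point 10

Zone of each point (C = within 1σ̂, B = 1σ̂–2σ̂, A = 2σ̂–3σ̂, * = beyond 3σ̂; sign = side of CL): 1:+B, 2:+C, 3:-B, 4:-C, 5:-C, 6:-C, 7:-C, 8:-C, 9:-B, 10:-C, 11:+B, 12:-B, 13:-C
Rule 4 (eight consecutive points on the same side of the centre line) is satisfied at point 10.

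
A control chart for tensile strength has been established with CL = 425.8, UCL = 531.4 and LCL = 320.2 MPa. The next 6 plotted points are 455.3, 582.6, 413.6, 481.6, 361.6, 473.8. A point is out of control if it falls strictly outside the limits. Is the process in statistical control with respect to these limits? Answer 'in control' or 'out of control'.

out of control

Compare each point to [320.2, 531.4]: sample 2 = 582.6 > UCL.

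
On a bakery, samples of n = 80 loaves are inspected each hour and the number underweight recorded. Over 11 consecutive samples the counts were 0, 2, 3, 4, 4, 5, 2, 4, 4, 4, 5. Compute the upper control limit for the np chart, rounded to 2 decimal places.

p̄ = Σdᵢ / (k·n) = 37 / (11 × 80) = 0.04205
UCL = np̄ + 3·√(np̄(1−p̄)) = 3.3636 + 3 × √(3.3636×0.95795) = 3.3636 + 3 × 1.7951 = 8.7488

8.75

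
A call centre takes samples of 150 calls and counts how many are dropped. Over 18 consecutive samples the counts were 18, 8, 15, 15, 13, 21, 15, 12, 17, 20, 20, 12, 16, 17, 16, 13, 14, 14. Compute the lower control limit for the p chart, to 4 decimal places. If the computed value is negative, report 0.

p̄ = Σdᵢ / (k·n) = 276 / (18 × 150) = 0.10222
LCL = p̄ − 3·√(p̄(1−p̄)/n) = 0.10222 − 3 × 0.02473 = 0.02802

0.0280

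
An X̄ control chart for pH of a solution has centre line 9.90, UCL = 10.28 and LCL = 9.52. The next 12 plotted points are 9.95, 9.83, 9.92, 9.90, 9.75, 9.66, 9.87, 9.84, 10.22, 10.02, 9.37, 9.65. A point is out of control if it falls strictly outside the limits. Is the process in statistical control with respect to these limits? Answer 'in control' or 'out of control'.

out of control

Compare each point to [9.52, 10.28]: sample 11 = 9.37 < LCL.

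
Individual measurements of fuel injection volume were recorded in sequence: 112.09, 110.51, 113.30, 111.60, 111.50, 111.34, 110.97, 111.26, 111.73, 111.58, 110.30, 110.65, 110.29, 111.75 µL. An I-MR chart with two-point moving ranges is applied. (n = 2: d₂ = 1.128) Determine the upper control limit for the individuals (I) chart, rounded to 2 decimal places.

113.61

X̄ = (112.09 + 110.51 + 113.30 + 111.60 + 111.50 + 111.34 + 110.97 + 111.26 + 111.73 + 111.58 + 110.30 + 110.65 + 110.29 + 111.75) / 14 = 111.3479
Moving ranges: 1.58, 2.79, 1.70, 0.10, 0.16, 0.37, 0.29, 0.47, 0.15, 1.28, 0.35, 0.36, 1.46; M̄R̄ = 11.0600 / 13 = 0.8508
UCL = X̄ + 3·M̄R̄/d₂ = 111.3479 + 3 × 0.8508 / 1.128 = 113.6105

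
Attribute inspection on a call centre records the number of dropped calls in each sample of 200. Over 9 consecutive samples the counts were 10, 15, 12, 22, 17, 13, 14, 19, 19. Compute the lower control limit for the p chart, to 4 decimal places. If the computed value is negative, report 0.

0.0213

p̄ = Σdᵢ / (k·n) = 141 / (9 × 200) = 0.07833
LCL = p̄ − 3·√(p̄(1−p̄)/n) = 0.07833 − 3 × 0.01900 = 0.02133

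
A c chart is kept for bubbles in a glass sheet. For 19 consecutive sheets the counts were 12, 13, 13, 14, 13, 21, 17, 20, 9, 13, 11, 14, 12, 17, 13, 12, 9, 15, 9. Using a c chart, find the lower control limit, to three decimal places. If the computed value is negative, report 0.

c̄ = (12 + 13 + 13 + 14 + 13 + 21 + 17 + 20 + 9 + 13 + 11 + 14 + 12 + 17 + 13 + 12 + 9 + 15 + 9) / 19 = 257 / 19 = 13.5263
LCL = c̄ − 3√c̄ = 13.5263 − 3 × 3.6778 = 2.4929

2.493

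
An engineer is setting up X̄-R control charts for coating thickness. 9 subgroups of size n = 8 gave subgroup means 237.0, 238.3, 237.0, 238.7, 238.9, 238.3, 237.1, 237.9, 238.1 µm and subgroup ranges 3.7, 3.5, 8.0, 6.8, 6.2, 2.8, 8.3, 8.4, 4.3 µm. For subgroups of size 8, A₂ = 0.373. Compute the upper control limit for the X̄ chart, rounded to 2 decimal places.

240.08

X̄̄ = (237.0 + 238.3 + 237.0 + 238.7 + 238.9 + 238.3 + 237.1 + 237.9 + 238.1) / 9 = 2141.3000 / 9 = 237.9222
R̄ = (3.7 + 3.5 + 8.0 + 6.8 + 6.2 + 2.8 + 8.3 + 8.4 + 4.3) / 9 = 52.0000 / 9 = 5.7778
UCL = X̄̄ + A₂·R̄ = 237.9222 + 0.373 × 5.7778 = 240.0773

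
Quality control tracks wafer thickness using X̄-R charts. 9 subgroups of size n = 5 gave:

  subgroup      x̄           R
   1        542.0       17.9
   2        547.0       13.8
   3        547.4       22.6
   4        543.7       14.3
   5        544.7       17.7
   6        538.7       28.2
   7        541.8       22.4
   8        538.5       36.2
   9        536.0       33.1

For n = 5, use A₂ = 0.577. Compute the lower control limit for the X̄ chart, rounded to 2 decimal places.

528.98

X̄̄ = (542.0 + 547.0 + 547.4 + 543.7 + 544.7 + 538.7 + 541.8 + 538.5 + 536.0) / 9 = 4879.8000 / 9 = 542.2000
R̄ = (17.9 + 13.8 + 22.6 + 14.3 + 17.7 + 28.2 + 22.4 + 36.2 + 33.1) / 9 = 206.2000 / 9 = 22.9111
LCL = X̄̄ − A₂·R̄ = 542.2000 − 0.577 × 22.9111 = 528.9803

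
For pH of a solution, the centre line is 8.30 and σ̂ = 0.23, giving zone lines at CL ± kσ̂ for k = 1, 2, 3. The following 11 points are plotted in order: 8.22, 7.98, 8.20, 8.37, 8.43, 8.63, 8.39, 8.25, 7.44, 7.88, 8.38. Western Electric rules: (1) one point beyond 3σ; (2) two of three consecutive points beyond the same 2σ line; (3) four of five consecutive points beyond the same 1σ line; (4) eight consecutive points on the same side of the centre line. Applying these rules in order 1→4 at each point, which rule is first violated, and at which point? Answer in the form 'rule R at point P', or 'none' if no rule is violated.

rule 1 at point 9

Zone of each point (C = within 1σ̂, B = 1σ̂–2σ̂, A = 2σ̂–3σ̂, * = beyond 3σ̂; sign = side of CL): 1:-C, 2:-B, 3:-C, 4:+C, 5:+C, 6:+B, 7:+C, 8:-C, 9:-*, 10:-B, 11:+C
Rule 1 (one point beyond the 3σ limits) is satisfied at point 9.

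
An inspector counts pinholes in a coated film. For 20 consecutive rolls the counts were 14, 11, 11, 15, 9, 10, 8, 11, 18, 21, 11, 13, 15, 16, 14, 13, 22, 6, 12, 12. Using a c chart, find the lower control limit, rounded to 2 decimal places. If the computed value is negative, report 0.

2.24

c̄ = (14 + 11 + 11 + 15 + 9 + 10 + 8 + 11 + 18 + 21 + 11 + 13 + 15 + 16 + 14 + 13 + 22 + 6 + 12 + 12) / 20 = 262 / 20 = 13.1000
LCL = c̄ − 3√c̄ = 13.1000 − 3 × 3.6194 = 2.2418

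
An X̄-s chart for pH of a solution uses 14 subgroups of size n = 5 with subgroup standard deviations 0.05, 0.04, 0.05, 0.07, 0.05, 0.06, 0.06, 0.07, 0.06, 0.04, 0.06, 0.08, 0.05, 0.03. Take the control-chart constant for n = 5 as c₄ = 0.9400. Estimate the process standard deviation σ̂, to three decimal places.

s̄ = (0.05 + 0.04 + 0.05 + 0.07 + 0.05 + 0.06 + 0.06 + 0.07 + 0.06 + 0.04 + 0.06 + 0.08 + 0.05 + 0.03) / 14 = 0.0550
σ̂ = s̄ / c₄ = 0.0550 / 0.9400 = 0.0585

0.059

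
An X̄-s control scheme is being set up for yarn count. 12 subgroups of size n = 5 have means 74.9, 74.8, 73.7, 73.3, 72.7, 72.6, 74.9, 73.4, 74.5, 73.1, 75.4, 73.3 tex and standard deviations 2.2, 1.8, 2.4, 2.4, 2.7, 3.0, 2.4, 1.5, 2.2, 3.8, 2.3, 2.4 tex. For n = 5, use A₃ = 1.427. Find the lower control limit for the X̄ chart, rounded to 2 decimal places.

70.42

X̄̄ = (74.9 + 74.8 + 73.7 + 73.3 + 72.7 + 72.6 + 74.9 + 73.4 + 74.5 + 73.1 + 75.4 + 73.3) / 12 = 73.8833
s̄ = (2.2 + 1.8 + 2.4 + 2.4 + 2.7 + 3.0 + 2.4 + 1.5 + 2.2 + 3.8 + 2.3 + 2.4) / 12 = 2.4250
LCL = X̄̄ − A₃·s̄ = 73.8833 − 1.427 × 2.4250 = 70.4229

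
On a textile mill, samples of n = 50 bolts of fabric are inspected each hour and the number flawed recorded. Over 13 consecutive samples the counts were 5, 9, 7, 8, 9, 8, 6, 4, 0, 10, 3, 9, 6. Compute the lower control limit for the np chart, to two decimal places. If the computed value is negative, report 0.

0.00

p̄ = Σdᵢ / (k·n) = 84 / (13 × 50) = 0.12923
LCL = np̄ − 3·√(np̄(1−p̄)) = 6.4615 − 3 × 2.3720 = -0.6545 → 0 (negative, so LCL = 0)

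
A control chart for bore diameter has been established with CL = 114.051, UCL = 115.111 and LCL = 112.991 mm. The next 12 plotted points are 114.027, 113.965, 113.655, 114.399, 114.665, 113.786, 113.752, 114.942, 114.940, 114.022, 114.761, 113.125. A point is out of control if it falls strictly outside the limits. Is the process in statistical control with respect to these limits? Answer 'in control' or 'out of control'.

All 12 points lie within [112.991, 115.111].

in control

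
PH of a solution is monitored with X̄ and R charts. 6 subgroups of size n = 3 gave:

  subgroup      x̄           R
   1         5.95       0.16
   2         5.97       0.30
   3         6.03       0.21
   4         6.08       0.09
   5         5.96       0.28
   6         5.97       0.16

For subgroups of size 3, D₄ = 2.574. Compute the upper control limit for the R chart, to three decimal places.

R̄ = (0.16 + 0.30 + 0.21 + 0.09 + 0.28 + 0.16) / 6 = 1.2000 / 6 = 0.2000
UCL_R = D₄·R̄ = 2.574 × 0.2000 = 0.5148

0.515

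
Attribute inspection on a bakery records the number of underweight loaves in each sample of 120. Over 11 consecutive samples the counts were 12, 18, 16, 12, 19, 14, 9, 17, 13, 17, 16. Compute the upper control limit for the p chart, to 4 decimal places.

0.2136

p̄ = Σdᵢ / (k·n) = 163 / (11 × 120) = 0.12348
UCL = p̄ + 3·√(p̄(1−p̄)/n) = 0.12348 + 3 × √(0.12348×0.87652/120) = 0.12348 + 3 × 0.03003 = 0.21358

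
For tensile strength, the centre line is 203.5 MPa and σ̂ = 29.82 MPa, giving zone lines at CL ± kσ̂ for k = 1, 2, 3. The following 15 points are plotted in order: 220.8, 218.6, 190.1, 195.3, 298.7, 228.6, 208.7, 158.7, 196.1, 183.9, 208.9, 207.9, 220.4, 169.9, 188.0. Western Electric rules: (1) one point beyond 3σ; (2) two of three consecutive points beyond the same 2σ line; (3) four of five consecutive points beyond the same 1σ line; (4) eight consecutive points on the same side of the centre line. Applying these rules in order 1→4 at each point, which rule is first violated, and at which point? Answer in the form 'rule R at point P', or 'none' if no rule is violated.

rule 1 at point 5

Zone of each point (C = within 1σ̂, B = 1σ̂–2σ̂, A = 2σ̂–3σ̂, * = beyond 3σ̂; sign = side of CL): 1:+C, 2:+C, 3:-C, 4:-C, 5:+*, 6:+C, 7:+C, 8:-B, 9:-C, 10:-C, 11:+C, 12:+C, 13:+C, 14:-B, 15:-C
Rule 1 (one point beyond the 3σ limits) is satisfied at point 5.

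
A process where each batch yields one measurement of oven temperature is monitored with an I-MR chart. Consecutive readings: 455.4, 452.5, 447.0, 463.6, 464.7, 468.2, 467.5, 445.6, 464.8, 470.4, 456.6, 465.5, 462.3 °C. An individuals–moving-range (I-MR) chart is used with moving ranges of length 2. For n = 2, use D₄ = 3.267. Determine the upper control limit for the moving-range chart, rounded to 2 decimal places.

28.01

Moving ranges: 2.9, 5.5, 16.6, 1.1, 3.5, 0.7, 21.9, 19.2, 5.6, 13.8, 8.9, 3.2; M̄R̄ = 102.9000 / 12 = 8.5750
UCL_MR = D₄·M̄R̄ = 3.267 × 8.5750 = 28.0145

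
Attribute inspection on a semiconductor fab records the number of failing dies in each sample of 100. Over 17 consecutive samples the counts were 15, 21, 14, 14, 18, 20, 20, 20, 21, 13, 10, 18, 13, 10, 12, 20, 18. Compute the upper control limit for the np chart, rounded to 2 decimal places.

p̄ = Σdᵢ / (k·n) = 277 / (17 × 100) = 0.16294
UCL = np̄ + 3·√(np̄(1−p̄)) = 16.2941 + 3 × √(16.2941×0.83706) = 16.2941 + 3 × 3.6931 = 27.3735

27.37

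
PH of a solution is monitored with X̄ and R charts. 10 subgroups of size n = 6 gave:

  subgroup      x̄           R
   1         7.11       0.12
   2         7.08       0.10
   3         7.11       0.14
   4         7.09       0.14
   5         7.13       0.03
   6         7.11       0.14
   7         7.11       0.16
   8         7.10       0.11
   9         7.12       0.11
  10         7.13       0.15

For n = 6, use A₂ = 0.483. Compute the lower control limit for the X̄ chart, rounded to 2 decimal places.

7.05

X̄̄ = (7.11 + 7.08 + 7.11 + 7.09 + 7.13 + 7.11 + 7.11 + 7.10 + 7.12 + 7.13) / 10 = 71.0900 / 10 = 7.1090
R̄ = (0.12 + 0.10 + 0.14 + 0.14 + 0.03 + 0.14 + 0.16 + 0.11 + 0.11 + 0.15) / 10 = 1.2000 / 10 = 0.1200
LCL = X̄̄ − A₂·R̄ = 7.1090 − 0.483 × 0.1200 = 7.0510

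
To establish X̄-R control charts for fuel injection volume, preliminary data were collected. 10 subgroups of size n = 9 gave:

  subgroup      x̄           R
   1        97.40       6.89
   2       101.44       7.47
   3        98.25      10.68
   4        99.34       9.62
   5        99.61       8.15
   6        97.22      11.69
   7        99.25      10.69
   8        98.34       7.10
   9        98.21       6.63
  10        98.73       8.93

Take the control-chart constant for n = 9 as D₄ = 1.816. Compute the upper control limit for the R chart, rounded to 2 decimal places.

15.95

R̄ = (6.89 + 7.47 + 10.68 + 9.62 + 8.15 + 11.69 + 10.69 + 7.10 + 6.63 + 8.93) / 10 = 87.8500 / 10 = 8.7850
UCL_R = D₄·R̄ = 1.816 × 8.7850 = 15.9536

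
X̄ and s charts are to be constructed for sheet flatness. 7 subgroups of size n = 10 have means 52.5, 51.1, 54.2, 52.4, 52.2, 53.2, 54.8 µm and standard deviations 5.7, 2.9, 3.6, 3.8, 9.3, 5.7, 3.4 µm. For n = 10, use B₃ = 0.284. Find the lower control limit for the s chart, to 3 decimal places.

s̄ = (5.7 + 2.9 + 3.6 + 3.8 + 9.3 + 5.7 + 3.4) / 7 = 4.9143
LCL_s = B₃·s̄ = 0.284 × 4.9143 = 1.3957

1.396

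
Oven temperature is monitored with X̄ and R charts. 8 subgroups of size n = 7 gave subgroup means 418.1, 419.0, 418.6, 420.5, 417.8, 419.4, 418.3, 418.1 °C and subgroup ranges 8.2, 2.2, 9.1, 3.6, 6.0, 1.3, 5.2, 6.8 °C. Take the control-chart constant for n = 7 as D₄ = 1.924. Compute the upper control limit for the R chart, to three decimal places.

R̄ = (8.2 + 2.2 + 9.1 + 3.6 + 6.0 + 1.3 + 5.2 + 6.8) / 8 = 42.4000 / 8 = 5.3000
UCL_R = D₄·R̄ = 1.924 × 5.3000 = 10.1972

10.197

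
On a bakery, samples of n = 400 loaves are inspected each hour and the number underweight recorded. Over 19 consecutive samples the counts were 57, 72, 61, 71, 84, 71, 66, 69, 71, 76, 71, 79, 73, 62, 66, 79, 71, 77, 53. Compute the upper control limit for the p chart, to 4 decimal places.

p̄ = Σdᵢ / (k·n) = 1329 / (19 × 400) = 0.17487
UCL = p̄ + 3·√(p̄(1−p̄)/n) = 0.17487 + 3 × √(0.17487×0.82513/400) = 0.17487 + 3 × 0.01899 = 0.23185

0.2318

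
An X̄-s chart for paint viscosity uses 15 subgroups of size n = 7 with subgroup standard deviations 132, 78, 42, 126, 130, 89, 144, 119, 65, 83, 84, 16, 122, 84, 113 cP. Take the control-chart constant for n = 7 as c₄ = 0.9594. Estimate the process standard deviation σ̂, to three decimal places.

99.159

s̄ = (132 + 78 + 42 + 126 + 130 + 89 + 144 + 119 + 65 + 83 + 84 + 16 + 122 + 84 + 113) / 15 = 95.1333
σ̂ = s̄ / c₄ = 95.1333 / 0.9594 = 99.1592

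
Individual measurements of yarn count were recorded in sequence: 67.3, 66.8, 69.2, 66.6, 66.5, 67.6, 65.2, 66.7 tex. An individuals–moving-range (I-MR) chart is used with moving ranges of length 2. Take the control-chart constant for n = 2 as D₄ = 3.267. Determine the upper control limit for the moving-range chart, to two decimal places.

4.95

Moving ranges: 0.5, 2.4, 2.6, 0.1, 1.1, 2.4, 1.5; M̄R̄ = 10.6000 / 7 = 1.5143
UCL_MR = D₄·M̄R̄ = 3.267 × 1.5143 = 4.9472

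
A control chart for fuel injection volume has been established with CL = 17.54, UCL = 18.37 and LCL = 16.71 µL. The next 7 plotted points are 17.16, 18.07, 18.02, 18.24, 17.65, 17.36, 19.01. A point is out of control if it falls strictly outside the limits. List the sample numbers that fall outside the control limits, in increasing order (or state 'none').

Compare each point to [16.71, 18.37]: sample 7 = 19.01 > UCL.

7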